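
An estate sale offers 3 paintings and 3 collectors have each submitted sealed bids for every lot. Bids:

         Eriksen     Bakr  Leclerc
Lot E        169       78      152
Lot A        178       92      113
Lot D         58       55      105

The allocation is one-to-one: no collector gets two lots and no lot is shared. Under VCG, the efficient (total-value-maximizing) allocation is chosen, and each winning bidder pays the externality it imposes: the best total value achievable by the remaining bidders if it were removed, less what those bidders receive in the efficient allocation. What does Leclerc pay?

Leclerc pays $28.

Efficient allocation: Eriksen→Lot A ($178), Bakr→Lot D ($55), Leclerc→Lot E ($152); total welfare W = $385.
Leclerc receives Lot E at value $152, so the others get W − 152 = $233.
Without Leclerc: best allocation of the remaining 2 bidders over all 3 lots is Eriksen→Lot E ($169), Bakr→Lot A ($92), total $261.
VCG payment = (others' best without Leclerc) − (others' welfare with Leclerc) = 261 − 233 = $28.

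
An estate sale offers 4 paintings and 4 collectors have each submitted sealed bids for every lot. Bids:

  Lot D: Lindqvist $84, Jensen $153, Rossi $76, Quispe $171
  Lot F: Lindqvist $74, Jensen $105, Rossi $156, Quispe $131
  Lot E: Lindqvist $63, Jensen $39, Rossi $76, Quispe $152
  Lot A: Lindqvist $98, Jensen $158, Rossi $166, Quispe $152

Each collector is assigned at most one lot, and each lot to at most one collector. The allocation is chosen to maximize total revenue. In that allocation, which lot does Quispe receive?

Quispe receives Lot E.

Optimal: Lindqvist→Lot A ($98), Jensen→Lot D ($153), Rossi→Lot F ($156), Quispe→Lot E ($152) — total 98+153+156+152 = $559.
Column-greedy (each lot in turn goes to its best remaining collector) gives $548, worse by 11.
Every other assignment is strictly worse.
Quispe's own top lot is Lot D ($171), but forcing Quispe→Lot D and reassigning the rest optimally gives only $548 — worse by 11.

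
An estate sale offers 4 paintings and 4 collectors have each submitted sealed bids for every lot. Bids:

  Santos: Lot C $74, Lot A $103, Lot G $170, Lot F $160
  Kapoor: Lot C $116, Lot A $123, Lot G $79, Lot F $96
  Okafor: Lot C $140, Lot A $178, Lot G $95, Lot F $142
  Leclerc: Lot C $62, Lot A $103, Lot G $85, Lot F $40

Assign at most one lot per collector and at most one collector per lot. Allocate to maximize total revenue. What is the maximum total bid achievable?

Maximum total: $539

Optimal: Santos→Lot F ($160), Kapoor→Lot C ($116), Okafor→Lot A ($178), Leclerc→Lot G ($85) — total 160+116+178+85 = $539.
Column-greedy (each lot in turn goes to its best remaining collector) gives $473, worse by 66.
No other one-to-one assignment exceeds $539.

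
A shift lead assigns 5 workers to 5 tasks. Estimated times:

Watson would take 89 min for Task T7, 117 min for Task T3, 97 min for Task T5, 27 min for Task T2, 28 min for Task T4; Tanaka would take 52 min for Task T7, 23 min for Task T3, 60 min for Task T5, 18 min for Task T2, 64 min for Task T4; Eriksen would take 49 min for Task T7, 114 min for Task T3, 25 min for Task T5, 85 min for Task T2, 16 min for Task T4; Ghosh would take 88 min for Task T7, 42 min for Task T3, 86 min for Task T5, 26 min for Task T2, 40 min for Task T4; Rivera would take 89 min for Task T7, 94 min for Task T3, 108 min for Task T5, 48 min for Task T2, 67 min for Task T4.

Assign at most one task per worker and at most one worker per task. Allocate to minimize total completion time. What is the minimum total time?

This is the linear assignment problem.
Optimal: Watson→Task T4 (28 min), Tanaka→Task T3 (23 min), Eriksen→Task T5 (25 min), Ghosh→Task T2 (26 min), Rivera→Task T7 (89 min) — total 28+23+25+26+89 = 191 min.
Min-entry greedy (repeatedly take the single cheapest remaining cell) gives 273 min, worse by 82.

Minimum total: 191 min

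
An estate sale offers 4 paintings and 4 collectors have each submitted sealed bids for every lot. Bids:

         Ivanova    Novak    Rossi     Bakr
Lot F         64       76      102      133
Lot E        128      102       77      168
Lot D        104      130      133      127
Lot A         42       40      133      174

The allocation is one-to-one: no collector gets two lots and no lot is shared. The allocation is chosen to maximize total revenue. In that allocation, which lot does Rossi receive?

This is a one-to-one assignment (maximum-weight bipartite matching).
Optimal: Ivanova→Lot E ($128), Novak→Lot D ($130), Rossi→Lot F ($102), Bakr→Lot A ($174) — total 128+130+102+174 = $534.
Max-entry greedy (repeatedly take the single best remaining cell) gives $511, worse by 23.
Every other assignment is strictly worse.
Rossi's own top lot is Lot D ($133), but forcing Rossi→Lot D and reassigning the rest optimally gives only $511 — worse by 23.

Rossi receives Lot F.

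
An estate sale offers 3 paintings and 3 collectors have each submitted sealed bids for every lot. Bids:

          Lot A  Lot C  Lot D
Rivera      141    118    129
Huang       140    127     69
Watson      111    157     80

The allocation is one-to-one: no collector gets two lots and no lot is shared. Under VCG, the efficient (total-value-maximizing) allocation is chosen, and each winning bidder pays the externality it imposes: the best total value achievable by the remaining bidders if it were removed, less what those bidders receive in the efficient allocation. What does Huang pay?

Huang pays $12.

Efficient allocation: Rivera→Lot D ($129), Huang→Lot A ($140), Watson→Lot C ($157); total welfare W = $426.
Huang receives Lot A at value $140, so the others get W − 140 = $286.
Without Huang: best allocation of the remaining 2 bidders over all 3 lots is Rivera→Lot A ($141), Watson→Lot C ($157), total $298.
VCG payment = (others' best without Huang) − (others' welfare with Huang) = 298 − 286 = $12.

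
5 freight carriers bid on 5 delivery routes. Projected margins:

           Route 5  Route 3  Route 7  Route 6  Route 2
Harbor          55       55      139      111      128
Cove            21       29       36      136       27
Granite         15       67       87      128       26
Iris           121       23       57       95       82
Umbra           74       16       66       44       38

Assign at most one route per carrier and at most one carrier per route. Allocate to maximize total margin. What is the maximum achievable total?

This is a one-to-one assignment (maximum-weight bipartite matching).
Optimal: Harbor→Route 2 ($128k), Cove→Route 6 ($136k), Granite→Route 3 ($67k), Iris→Route 5 ($121k), Umbra→Route 7 ($66k) — total 128+136+67+121+66 = $518k.
Column-greedy (each route in turn goes to its best remaining carrier) gives $501k, worse by 17.
Every other assignment is strictly worse.

Max total: $518k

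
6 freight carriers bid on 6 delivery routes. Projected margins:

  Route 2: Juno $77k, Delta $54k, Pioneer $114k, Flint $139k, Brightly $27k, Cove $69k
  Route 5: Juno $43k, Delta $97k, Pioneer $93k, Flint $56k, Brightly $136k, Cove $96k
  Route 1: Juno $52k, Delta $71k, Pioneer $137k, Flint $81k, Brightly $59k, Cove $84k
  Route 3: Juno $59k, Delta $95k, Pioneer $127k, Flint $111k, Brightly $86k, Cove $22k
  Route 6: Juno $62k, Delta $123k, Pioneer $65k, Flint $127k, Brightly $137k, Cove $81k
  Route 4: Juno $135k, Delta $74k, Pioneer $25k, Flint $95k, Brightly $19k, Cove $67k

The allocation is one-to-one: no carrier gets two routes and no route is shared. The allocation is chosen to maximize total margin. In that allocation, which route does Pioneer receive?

Optimal: Juno→Route 4 ($135k), Delta→Route 6 ($123k), Pioneer→Route 3 ($127k), Flint→Route 2 ($139k), Brightly→Route 5 ($136k), Cove→Route 1 ($84k) — total 135+123+127+139+136+84 = $744k.
Max-entry greedy (repeatedly take the single best remaining cell) gives $667k, worse by 77.
Next-best assignment: Juno→Route 4, Delta→Route 3, Pioneer→Route 1, Flint→Route 2, Brightly→Route 6, Cove→Route 5 = $739k.
Pioneer's own top route is Route 1 ($137k), but forcing Pioneer→Route 1 and reassigning the rest optimally gives only $739k — worse by 5.

Pioneer receives Route 3.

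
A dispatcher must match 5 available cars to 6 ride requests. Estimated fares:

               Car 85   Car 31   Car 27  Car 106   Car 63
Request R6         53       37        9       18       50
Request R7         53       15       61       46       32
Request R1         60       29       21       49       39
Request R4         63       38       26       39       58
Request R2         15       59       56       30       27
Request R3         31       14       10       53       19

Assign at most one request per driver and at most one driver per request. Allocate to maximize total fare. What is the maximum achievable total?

Optimal: Car 85→Request R1 ($60), Car 31→Request R2 ($59), Car 27→Request R7 ($61), Car 106→Request R3 ($53), Car 63→Request R4 ($58) — total 60+59+61+53+58 = $291.
Max-entry greedy (repeatedly take the single best remaining cell) gives $286, worse by 5.
Swapping Car 63↔Car 85 (Car 63→Request R1 $39, Car 85→Request R4 $63) loses 16.
Every other assignment is strictly worse.

Maximum total: $291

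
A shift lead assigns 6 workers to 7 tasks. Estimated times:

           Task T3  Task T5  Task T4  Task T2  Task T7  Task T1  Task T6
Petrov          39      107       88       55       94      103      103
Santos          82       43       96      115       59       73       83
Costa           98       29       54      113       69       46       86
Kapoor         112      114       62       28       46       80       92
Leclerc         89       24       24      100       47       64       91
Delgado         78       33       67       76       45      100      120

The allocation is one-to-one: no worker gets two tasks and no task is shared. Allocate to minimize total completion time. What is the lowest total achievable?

Treat this as an assignment problem: match each worker to one task.
Optimal: Petrov→Task T3 (39 min), Santos→Task T5 (43 min), Costa→Task T1 (46 min), Kapoor→Task T2 (28 min), Leclerc→Task T4 (24 min), Delgado→Task T7 (45 min) — total 39+43+46+28+24+45 = 225 min.
Min-entry greedy (repeatedly take the single cheapest remaining cell) gives 265 min, worse by 40.

Minimum total: 225 min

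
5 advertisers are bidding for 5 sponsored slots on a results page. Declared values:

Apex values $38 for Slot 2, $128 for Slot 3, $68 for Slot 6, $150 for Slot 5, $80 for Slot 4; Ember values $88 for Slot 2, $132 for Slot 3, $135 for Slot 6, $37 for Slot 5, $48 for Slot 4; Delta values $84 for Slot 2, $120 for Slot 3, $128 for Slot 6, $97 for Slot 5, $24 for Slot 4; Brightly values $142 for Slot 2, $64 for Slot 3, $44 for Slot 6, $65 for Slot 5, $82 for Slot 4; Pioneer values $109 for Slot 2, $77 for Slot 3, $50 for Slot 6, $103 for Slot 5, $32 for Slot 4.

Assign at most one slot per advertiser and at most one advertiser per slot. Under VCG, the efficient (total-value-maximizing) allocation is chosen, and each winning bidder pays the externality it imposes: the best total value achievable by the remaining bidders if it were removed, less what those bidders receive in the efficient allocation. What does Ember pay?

Efficient allocation: Apex→Slot 5 ($150), Ember→Slot 3 ($132), Delta→Slot 6 ($128), Brightly→Slot 4 ($82), Pioneer→Slot 2 ($109); total welfare W = $601.
Ember receives Slot 3 at value $132, so the others get W − 132 = $469.
Without Ember: best allocation of the remaining 4 bidders over all 5 slots is Apex→Slot 3 ($128), Delta→Slot 6 ($128), Brightly→Slot 2 ($142), Pioneer→Slot 5 ($103), total $501.
VCG payment = (others' best without Ember) − (others' welfare with Ember) = 501 − 469 = $32.

Ember pays $32.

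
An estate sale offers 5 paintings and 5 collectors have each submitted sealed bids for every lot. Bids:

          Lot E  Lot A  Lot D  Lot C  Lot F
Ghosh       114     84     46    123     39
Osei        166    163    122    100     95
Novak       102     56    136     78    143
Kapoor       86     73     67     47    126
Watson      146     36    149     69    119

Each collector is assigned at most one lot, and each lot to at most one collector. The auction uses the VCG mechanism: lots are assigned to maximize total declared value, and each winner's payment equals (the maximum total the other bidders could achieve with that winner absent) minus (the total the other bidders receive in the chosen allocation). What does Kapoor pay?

Kapoor pays $13.

Efficient allocation: Ghosh→Lot C ($123), Osei→Lot A ($163), Novak→Lot D ($136), Kapoor→Lot F ($126), Watson→Lot E ($146); total welfare W = $694.
Kapoor receives Lot F at value $126, so the others get W − 126 = $568.
Without Kapoor: best allocation of the remaining 4 bidders over all 5 lots is Ghosh→Lot C ($123), Osei→Lot E ($166), Novak→Lot F ($143), Watson→Lot D ($149), total $581.
VCG payment = (others' best without Kapoor) − (others' welfare with Kapoor) = 581 − 568 = $13.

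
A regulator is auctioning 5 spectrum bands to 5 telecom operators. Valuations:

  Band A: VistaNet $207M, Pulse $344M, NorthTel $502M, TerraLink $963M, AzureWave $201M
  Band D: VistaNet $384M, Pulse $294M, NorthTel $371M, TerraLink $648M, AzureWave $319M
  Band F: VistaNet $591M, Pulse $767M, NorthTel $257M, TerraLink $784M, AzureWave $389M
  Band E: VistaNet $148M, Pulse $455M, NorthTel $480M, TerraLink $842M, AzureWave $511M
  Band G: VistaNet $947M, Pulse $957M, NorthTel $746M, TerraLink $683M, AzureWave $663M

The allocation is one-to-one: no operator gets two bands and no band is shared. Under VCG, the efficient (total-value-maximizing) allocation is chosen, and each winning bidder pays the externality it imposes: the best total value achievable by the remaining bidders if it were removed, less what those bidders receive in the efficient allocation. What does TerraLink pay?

Efficient allocation: VistaNet→Band G ($947M), Pulse→Band F ($767M), NorthTel→Band D ($371M), TerraLink→Band A ($963M), AzureWave→Band E ($511M); total welfare W = $3559M.
TerraLink receives Band A at value $963M, so the others get W − 963 = $2596M.
Without TerraLink: best allocation of the remaining 4 bidders over all 5 bands is VistaNet→Band G ($947M), Pulse→Band F ($767M), NorthTel→Band A ($502M), AzureWave→Band E ($511M), total $2727M.
VCG payment = (others' best without TerraLink) − (others' welfare with TerraLink) = 2727 − 2596 = $131M.

TerraLink pays $131M.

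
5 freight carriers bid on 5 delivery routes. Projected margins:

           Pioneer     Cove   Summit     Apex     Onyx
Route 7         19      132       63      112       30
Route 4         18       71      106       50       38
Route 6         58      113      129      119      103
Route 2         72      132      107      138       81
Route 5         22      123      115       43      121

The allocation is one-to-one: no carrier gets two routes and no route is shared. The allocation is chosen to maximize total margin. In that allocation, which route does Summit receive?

This is a one-to-one assignment (maximum-weight bipartite matching).
Optimal: Pioneer→Route 6 ($58k), Cove→Route 7 ($132k), Summit→Route 4 ($106k), Apex→Route 2 ($138k), Onyx→Route 5 ($121k) — total 58+132+106+138+121 = $555k.
Column-greedy (each route in turn goes to its best remaining carrier) gives $460k, worse by 95.
Next-best assignment: Pioneer→Route 2, Cove→Route 7, Summit→Route 4, Apex→Route 6, Onyx→Route 5 = $550k.
Summit's own top route is Route 6 ($129k), but forcing Summit→Route 6 and reassigning the rest optimally gives only $538k — worse by 17.

Summit receives Route 4.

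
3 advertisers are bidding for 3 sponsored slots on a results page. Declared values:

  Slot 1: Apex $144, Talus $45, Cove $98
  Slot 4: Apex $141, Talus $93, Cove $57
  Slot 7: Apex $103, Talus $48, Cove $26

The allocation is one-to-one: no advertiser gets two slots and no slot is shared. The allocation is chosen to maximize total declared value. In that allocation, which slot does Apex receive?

Optimal: Apex→Slot 7 ($103), Talus→Slot 4 ($93), Cove→Slot 1 ($98) — total 103+93+98 = $294.
Column-greedy (each slot in turn goes to its best remaining advertiser) gives $263, worse by 31.
Next-best assignment: Apex→Slot 4, Talus→Slot 7, Cove→Slot 1 = $287.
No other one-to-one assignment exceeds $294.
Apex's own top slot is Slot 1 ($144), but forcing Apex→Slot 1 and reassigning the rest optimally gives only $263 — worse by 31.

Apex receives Slot 7.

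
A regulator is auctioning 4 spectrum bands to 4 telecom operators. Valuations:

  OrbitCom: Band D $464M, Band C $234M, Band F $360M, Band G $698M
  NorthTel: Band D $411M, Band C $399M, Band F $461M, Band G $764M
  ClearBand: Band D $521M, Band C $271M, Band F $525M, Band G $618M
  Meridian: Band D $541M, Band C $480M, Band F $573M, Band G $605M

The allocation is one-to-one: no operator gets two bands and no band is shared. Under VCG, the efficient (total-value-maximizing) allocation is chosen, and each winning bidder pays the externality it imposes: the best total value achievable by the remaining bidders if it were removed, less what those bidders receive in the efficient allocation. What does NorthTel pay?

Efficient allocation: OrbitCom→Band D ($464M), NorthTel→Band G ($764M), ClearBand→Band F ($525M), Meridian→Band C ($480M); total welfare W = $2233M.
NorthTel receives Band G at value $764M, so the others get W − 764 = $1469M.
Without NorthTel: best allocation of the remaining 3 bidders over all 4 bands is OrbitCom→Band G ($698M), ClearBand→Band D ($521M), Meridian→Band F ($573M), total $1792M.
VCG payment = (others' best without NorthTel) − (others' welfare with NorthTel) = 1792 − 1469 = $323M.

NorthTel pays $323M.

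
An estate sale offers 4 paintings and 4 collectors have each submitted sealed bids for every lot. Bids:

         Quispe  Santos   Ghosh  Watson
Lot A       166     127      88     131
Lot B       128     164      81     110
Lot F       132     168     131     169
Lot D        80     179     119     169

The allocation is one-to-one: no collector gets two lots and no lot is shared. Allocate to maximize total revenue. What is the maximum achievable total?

Optimal: Quispe→Lot A ($166), Santos→Lot B ($164), Ghosh→Lot F ($131), Watson→Lot D ($169) — total 166+164+131+169 = $630.
Column-greedy (each lot in turn goes to its best remaining collector) gives $618, worse by 12.
Swapping Santos↔Watson (Santos→Lot D $179, Watson→Lot B $110) loses 44.

Max total: $630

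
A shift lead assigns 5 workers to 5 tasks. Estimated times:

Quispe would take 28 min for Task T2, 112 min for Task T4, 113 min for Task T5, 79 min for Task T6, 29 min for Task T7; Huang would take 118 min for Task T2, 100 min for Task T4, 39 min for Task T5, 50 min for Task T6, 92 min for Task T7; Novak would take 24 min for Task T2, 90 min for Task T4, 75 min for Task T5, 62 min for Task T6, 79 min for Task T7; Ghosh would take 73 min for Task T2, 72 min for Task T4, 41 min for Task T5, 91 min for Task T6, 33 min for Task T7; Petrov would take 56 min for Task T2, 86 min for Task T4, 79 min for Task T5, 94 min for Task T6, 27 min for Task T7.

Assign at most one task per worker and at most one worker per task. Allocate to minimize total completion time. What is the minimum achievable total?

Optimal: Quispe→Task T2 (28 min), Huang→Task T5 (39 min), Novak→Task T6 (62 min), Ghosh→Task T4 (72 min), Petrov→Task T7 (27 min) — total 28+39+62+72+27 = 228 min.
Column-greedy (each task in turn goes to its cheapest remaining worker) gives 241 min, worse by 13.

Min total: 228 min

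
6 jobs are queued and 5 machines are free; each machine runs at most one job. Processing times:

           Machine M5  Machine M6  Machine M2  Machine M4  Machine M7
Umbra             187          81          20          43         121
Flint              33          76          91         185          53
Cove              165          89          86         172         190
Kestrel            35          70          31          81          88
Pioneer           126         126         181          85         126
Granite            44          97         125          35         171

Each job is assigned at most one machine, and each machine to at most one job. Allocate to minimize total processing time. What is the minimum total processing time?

This is a one-to-one assignment (minimum-cost bipartite matching).
Optimal: Kestrel→Machine M5 (35 min), Cove→Machine M6 (89 min), Umbra→Machine M2 (20 min), Granite→Machine M4 (35 min), Flint→Machine M7 (53 min) — total 35+89+20+35+53 = 232 min.
Column-greedy (each machine in turn goes to its cheapest remaining job) gives 284 min, worse by 52.

Minimum total: 232 min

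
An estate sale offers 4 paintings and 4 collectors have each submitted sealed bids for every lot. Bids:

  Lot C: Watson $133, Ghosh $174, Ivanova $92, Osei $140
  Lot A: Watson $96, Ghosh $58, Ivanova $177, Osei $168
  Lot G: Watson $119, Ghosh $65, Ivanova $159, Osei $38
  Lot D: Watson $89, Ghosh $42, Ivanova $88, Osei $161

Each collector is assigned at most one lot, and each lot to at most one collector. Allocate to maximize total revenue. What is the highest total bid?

Treat this as an assignment problem: match each collector to one lot.
Optimal: Watson→Lot G ($119), Ghosh→Lot C ($174), Ivanova→Lot A ($177), Osei→Lot D ($161) — total 119+174+177+161 = $631.
Row-greedy (each collector in turn takes its best remaining lot) gives $536, worse by 95.
Next-best assignment: Watson→Lot A, Ghosh→Lot C, Ivanova→Lot G, Osei→Lot D = $590.
Checked against all permutations: $631 is optimal.

Max total: $631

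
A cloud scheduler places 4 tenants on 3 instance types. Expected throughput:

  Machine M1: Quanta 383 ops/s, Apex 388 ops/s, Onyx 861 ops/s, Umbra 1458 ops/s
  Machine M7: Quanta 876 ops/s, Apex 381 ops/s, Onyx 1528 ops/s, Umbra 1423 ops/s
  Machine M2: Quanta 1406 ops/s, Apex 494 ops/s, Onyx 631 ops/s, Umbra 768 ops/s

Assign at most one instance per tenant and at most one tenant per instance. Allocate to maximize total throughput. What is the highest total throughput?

Max total: 4392 ops/s

Optimal: Umbra→Machine M1 (1458 ops/s), Onyx→Machine M7 (1528 ops/s), Quanta→Machine M2 (1406 ops/s) — total 1458+1528+1406 = 4392 ops/s.
Row-greedy (each tenant in turn takes its best remaining instance) gives 3322 ops/s, worse by 1070.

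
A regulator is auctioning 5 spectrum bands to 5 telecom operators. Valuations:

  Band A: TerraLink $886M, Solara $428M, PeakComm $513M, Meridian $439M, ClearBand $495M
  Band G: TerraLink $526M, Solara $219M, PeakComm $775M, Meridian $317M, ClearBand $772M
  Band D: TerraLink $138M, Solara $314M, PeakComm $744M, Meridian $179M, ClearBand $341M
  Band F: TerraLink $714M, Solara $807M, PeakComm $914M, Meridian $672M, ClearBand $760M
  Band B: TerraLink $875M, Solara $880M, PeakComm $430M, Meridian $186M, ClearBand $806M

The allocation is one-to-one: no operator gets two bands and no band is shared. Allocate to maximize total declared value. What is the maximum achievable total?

Maximum total: $3954M

Optimal: TerraLink→Band A ($886M), Solara→Band B ($880M), PeakComm→Band D ($744M), Meridian→Band F ($672M), ClearBand→Band G ($772M) — total 886+880+744+672+772 = $3954M.
Column-greedy (each band in turn goes to its best remaining operator) gives $2995M, worse by 959.
Checked against all permutations: $3954M is optimal.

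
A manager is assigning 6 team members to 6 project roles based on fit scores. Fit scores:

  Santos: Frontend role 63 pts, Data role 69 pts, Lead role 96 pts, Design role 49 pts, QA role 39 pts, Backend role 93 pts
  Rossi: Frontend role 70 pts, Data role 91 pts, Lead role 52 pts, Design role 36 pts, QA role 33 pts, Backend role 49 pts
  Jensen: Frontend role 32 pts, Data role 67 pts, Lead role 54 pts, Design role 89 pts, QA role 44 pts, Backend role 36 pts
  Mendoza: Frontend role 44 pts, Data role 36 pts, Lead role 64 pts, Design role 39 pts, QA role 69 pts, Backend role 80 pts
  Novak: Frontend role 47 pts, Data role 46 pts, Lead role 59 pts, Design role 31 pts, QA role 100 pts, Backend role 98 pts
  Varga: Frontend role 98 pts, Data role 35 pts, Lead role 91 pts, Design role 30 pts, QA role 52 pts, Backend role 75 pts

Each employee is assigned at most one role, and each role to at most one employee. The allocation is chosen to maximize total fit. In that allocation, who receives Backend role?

Optimal: Santos→Lead role (96 pts), Rossi→Data role (91 pts), Jensen→Design role (89 pts), Mendoza→Backend role (80 pts), Novak→QA role (100 pts), Varga→Frontend role (98 pts) — total 96+91+89+80+100+98 = 554 pts.
Next-best assignment: Santos→Lead role, Rossi→Data role, Jensen→Design role, Mendoza→QA role, Novak→Backend role, Varga→Frontend role = 541 pts.
Swapping Varga↔Novak (Varga→QA role 52 pts, Novak→Frontend role 47 pts) loses 99.

Mendoza receives Backend role.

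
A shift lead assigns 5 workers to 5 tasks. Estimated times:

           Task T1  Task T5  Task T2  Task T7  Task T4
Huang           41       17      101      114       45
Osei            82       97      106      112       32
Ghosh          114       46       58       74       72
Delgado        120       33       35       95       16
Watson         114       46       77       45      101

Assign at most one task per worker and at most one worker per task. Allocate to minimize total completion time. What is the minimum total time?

Minimum total: 199 min

Optimal: Huang→Task T1 (41 min), Osei→Task T4 (32 min), Ghosh→Task T5 (46 min), Delgado→Task T2 (35 min), Watson→Task T7 (45 min) — total 41+32+46+35+45 = 199 min.
Row-greedy (each worker in turn takes its cheapest remaining task) gives 316 min, worse by 117.
Next-best assignment: Huang→Task T1, Osei→Task T4, Ghosh→Task T2, Delgado→Task T5, Watson→Task T7 = 209 min.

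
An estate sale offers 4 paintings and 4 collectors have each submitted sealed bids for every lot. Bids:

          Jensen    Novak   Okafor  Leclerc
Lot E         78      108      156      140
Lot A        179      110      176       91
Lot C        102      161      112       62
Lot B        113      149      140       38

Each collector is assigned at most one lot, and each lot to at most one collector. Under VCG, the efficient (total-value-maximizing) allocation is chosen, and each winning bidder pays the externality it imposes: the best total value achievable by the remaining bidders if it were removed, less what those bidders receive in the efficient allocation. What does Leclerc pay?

Efficient allocation: Jensen→Lot A ($179), Novak→Lot C ($161), Okafor→Lot B ($140), Leclerc→Lot E ($140); total welfare W = $620.
Leclerc receives Lot E at value $140, so the others get W − 140 = $480.
Without Leclerc: best allocation of the remaining 3 bidders over all 4 lots is Jensen→Lot A ($179), Novak→Lot C ($161), Okafor→Lot E ($156), total $496.
VCG payment = (others' best without Leclerc) − (others' welfare with Leclerc) = 496 − 480 = $16.

Leclerc pays $16.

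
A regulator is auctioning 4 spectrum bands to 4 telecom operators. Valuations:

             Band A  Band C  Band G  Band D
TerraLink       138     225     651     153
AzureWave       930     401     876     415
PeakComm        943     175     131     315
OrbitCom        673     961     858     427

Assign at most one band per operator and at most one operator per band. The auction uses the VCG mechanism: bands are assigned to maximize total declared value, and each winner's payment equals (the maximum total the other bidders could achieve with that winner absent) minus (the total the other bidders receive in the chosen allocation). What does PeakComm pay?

PeakComm pays $515M.

Efficient allocation: TerraLink→Band G ($651M), AzureWave→Band D ($415M), PeakComm→Band A ($943M), OrbitCom→Band C ($961M); total welfare W = $2970M.
PeakComm receives Band A at value $943M, so the others get W − 943 = $2027M.
Without PeakComm: best allocation of the remaining 3 bidders over all 4 bands is TerraLink→Band G ($651M), AzureWave→Band A ($930M), OrbitCom→Band C ($961M), total $2542M.
VCG payment = (others' best without PeakComm) − (others' welfare with PeakComm) = 2542 − 2027 = $515M.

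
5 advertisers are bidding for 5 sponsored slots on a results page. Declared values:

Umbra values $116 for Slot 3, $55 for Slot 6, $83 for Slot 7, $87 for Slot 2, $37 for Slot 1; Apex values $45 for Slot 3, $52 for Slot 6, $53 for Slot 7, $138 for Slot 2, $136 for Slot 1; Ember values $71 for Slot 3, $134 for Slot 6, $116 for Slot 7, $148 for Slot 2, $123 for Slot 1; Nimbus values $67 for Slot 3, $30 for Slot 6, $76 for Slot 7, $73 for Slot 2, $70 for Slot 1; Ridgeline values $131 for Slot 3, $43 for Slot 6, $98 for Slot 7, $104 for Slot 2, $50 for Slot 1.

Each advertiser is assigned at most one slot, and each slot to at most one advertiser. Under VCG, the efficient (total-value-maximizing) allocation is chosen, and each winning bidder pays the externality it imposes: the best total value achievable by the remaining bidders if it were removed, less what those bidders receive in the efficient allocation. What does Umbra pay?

Umbra pays $41.

Efficient allocation: Umbra→Slot 3 ($116), Apex→Slot 1 ($136), Ember→Slot 6 ($134), Nimbus→Slot 7 ($76), Ridgeline→Slot 2 ($104); total welfare W = $566.
Umbra receives Slot 3 at value $116, so the others get W − 116 = $450.
Without Umbra: best allocation of the remaining 4 bidders over all 5 slots is Apex→Slot 1 ($136), Ember→Slot 2 ($148), Nimbus→Slot 7 ($76), Ridgeline→Slot 3 ($131), total $491.
VCG payment = (others' best without Umbra) − (others' welfare with Umbra) = 491 − 450 = $41.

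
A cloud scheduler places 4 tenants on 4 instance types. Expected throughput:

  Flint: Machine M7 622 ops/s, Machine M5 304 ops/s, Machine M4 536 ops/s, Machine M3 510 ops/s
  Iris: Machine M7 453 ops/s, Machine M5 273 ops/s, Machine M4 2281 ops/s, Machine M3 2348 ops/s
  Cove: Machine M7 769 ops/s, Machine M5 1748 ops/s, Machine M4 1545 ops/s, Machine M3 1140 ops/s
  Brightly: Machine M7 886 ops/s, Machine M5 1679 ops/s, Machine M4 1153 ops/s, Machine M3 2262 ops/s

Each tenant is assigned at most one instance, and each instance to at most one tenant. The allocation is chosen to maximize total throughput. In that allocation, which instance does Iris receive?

Optimal: Flint→Machine M7 (622 ops/s), Iris→Machine M4 (2281 ops/s), Cove→Machine M5 (1748 ops/s), Brightly→Machine M3 (2262 ops/s) — total 622+2281+1748+2262 = 6913 ops/s.
Column-greedy (each instance in turn goes to its best remaining tenant) gives 5425 ops/s, worse by 1488.
Next-best assignment: Flint→Machine M7, Iris→Machine M3, Cove→Machine M4, Brightly→Machine M5 = 6194 ops/s.
Swapping Iris↔Brightly (Iris→Machine M3 2348 ops/s, Brightly→Machine M4 1153 ops/s) loses 1042.
No other one-to-one assignment exceeds 6913 ops/s.
Iris's own top instance is Machine M3 (2348 ops/s), but forcing Iris→Machine M3 and reassigning the rest optimally gives only 6194 ops/s — worse by 719.

Iris receives Machine M4.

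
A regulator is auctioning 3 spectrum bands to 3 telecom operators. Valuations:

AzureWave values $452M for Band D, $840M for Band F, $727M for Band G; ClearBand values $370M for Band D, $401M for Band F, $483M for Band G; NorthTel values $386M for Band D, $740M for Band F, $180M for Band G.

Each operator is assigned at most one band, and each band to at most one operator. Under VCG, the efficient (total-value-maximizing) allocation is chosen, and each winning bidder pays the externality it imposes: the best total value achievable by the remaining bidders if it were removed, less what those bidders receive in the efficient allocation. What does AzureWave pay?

AzureWave pays $113M.

Efficient allocation: AzureWave→Band G ($727M), ClearBand→Band D ($370M), NorthTel→Band F ($740M); total welfare W = $1837M.
AzureWave receives Band G at value $727M, so the others get W − 727 = $1110M.
Without AzureWave: best allocation of the remaining 2 bidders over all 3 bands is ClearBand→Band G ($483M), NorthTel→Band F ($740M), total $1223M.
VCG payment = (others' best without AzureWave) − (others' welfare with AzureWave) = 1223 − 1110 = $113M.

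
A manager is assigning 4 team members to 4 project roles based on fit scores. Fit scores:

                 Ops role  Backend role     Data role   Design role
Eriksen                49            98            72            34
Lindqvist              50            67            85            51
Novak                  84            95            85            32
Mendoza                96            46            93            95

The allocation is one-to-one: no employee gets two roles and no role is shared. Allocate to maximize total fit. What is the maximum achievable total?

This is a one-to-one assignment (maximum-weight bipartite matching).
Optimal: Eriksen→Backend role (98 pts), Lindqvist→Data role (85 pts), Novak→Ops role (84 pts), Mendoza→Design role (95 pts) — total 98+85+84+95 = 362 pts.
Column-greedy (each role in turn goes to its best remaining employee) gives 311 pts, worse by 51.

Max total: 362 pts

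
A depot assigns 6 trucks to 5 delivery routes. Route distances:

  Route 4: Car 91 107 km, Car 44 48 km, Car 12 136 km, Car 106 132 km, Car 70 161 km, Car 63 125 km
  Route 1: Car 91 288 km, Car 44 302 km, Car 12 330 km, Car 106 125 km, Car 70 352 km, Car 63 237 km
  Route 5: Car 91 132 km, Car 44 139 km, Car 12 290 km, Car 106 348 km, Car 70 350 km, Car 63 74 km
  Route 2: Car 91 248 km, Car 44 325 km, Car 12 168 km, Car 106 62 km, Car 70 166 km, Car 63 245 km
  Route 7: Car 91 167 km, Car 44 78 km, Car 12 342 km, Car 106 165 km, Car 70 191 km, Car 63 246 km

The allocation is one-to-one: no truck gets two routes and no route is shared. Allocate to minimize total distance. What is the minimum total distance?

Min total: 550 km

Optimal: Car 91→Route 4 (107 km), Car 106→Route 1 (125 km), Car 63→Route 5 (74 km), Car 70→Route 2 (166 km), Car 44→Route 7 (78 km) — total 107+125+74+166+78 = 550 km.
Column-greedy (each route in turn goes to its cheapest remaining truck) gives 580 km, worse by 30.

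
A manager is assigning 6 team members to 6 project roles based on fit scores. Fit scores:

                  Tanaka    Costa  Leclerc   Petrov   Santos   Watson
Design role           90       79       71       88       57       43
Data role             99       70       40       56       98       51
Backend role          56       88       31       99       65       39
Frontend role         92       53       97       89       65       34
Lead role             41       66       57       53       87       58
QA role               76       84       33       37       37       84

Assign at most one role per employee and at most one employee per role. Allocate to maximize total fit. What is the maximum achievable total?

Maximum total: 545 pts

Optimal: Tanaka→Data role (99 pts), Costa→Design role (79 pts), Leclerc→Frontend role (97 pts), Petrov→Backend role (99 pts), Santos→Lead role (87 pts), Watson→QA role (84 pts) — total 99+79+97+99+87+84 = 545 pts.
Swapping Leclerc↔Costa (Leclerc→Design role 71 pts, Costa→Frontend role 53 pts) loses 52.
No other one-to-one assignment exceeds 545 pts.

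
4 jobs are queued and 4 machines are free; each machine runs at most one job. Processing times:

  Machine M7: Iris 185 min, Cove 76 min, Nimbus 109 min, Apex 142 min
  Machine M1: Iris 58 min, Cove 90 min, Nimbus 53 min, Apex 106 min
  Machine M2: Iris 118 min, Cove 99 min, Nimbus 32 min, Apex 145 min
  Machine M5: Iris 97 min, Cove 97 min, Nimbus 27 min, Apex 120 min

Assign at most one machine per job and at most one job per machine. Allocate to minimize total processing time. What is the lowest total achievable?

This is a one-to-one assignment (minimum-cost bipartite matching).
Optimal: Iris→Machine M1 (58 min), Cove→Machine M7 (76 min), Nimbus→Machine M2 (32 min), Apex→Machine M5 (120 min) — total 58+76+32+120 = 286 min.
Column-greedy (each machine in turn goes to its cheapest remaining job) gives 367 min, worse by 81.
Every other assignment is strictly worse.

Minimum total: 286 min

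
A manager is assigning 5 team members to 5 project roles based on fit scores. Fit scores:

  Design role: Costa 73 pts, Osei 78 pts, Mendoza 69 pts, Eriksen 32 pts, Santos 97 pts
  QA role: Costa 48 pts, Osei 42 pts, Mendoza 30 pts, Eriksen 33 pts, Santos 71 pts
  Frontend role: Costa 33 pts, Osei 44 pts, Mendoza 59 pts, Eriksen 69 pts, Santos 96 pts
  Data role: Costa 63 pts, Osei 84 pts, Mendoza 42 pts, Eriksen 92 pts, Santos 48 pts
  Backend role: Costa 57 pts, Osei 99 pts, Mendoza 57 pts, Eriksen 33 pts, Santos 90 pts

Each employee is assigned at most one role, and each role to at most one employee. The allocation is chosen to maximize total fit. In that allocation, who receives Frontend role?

Santos receives Frontend role.

Optimal: Costa→QA role (48 pts), Osei→Backend role (99 pts), Mendoza→Design role (69 pts), Eriksen→Data role (92 pts), Santos→Frontend role (96 pts) — total 48+99+69+92+96 = 404 pts.
Column-greedy (each role in turn goes to its best remaining employee) gives 355 pts, worse by 49.
Next-best assignment: Costa→QA role, Osei→Backend role, Mendoza→Frontend role, Eriksen→Data role, Santos→Design role = 395 pts.
Swapping Costa↔Eriksen (Costa→Data role 63 pts, Eriksen→QA role 33 pts) loses 44.
Every other assignment is strictly worse.
Santos's own top role is Design role (97 pts), but forcing Santos→Design role and reassigning the rest optimally gives only 395 pts — worse by 9.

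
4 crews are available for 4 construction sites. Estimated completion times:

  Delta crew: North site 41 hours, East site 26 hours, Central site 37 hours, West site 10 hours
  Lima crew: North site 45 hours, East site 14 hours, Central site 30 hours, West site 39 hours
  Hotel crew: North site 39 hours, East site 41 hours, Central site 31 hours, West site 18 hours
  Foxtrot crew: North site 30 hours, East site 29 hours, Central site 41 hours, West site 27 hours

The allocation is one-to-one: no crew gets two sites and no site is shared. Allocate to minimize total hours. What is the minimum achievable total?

Min total: 85 hours

Optimal: Delta crew→West site (10 hours), Lima crew→East site (14 hours), Hotel crew→Central site (31 hours), Foxtrot crew→North site (30 hours) — total 10+14+31+30 = 85 hours.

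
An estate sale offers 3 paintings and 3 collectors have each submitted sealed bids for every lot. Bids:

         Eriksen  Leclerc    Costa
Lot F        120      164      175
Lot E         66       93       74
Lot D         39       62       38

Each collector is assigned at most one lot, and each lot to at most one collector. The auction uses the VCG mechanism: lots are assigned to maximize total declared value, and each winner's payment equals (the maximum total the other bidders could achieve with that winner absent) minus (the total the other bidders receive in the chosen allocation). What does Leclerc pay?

Efficient allocation: Eriksen→Lot D ($39), Leclerc→Lot E ($93), Costa→Lot F ($175); total welfare W = $307.
Leclerc receives Lot E at value $93, so the others get W − 93 = $214.
Without Leclerc: best allocation of the remaining 2 bidders over all 3 lots is Eriksen→Lot E ($66), Costa→Lot F ($175), total $241.
VCG payment = (others' best without Leclerc) − (others' welfare with Leclerc) = 241 − 214 = $27.

Leclerc pays $27.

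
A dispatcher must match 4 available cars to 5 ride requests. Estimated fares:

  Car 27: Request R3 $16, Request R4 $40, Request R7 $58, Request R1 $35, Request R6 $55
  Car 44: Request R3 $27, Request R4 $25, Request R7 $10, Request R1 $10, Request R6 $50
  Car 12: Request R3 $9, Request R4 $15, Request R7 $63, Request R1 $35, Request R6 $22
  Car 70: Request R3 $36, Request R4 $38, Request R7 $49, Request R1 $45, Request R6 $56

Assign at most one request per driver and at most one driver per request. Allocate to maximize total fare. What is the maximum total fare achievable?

Maximum total: $198

This is a one-to-one assignment (maximum-weight bipartite matching).
Optimal: Car 27→Request R4 ($40), Car 44→Request R6 ($50), Car 12→Request R7 ($63), Car 70→Request R1 ($45) — total 40+50+63+45 = $198.
Max-entry greedy (repeatedly take the single best remaining cell) gives $186, worse by 12.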